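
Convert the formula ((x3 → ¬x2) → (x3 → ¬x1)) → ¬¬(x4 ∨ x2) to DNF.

((x3 → ¬x2) → (x3 → ¬x1)) → ¬¬(x4 ∨ x2)
⇔ ¬((x3 → ¬x2) → (x3 → ¬x1)) ∨ ¬¬(x4 ∨ x2)   — eliminate →
⇔ ¬(¬(x3 → ¬x2) ∨ (x3 → ¬x1)) ∨ ¬¬(x4 ∨ x2)   — eliminate →
⇔ ¬(¬(¬x3 ∨ ¬x2) ∨ (x3 → ¬x1)) ∨ ¬¬(x4 ∨ x2)   — eliminate →
⇔ ¬(¬(¬x3 ∨ ¬x2) ∨ ¬x3 ∨ ¬x1) ∨ ¬¬(x4 ∨ x2)   — eliminate →
⇔ (¬¬(¬x3 ∨ ¬x2) ∧ ¬¬x3 ∧ ¬¬x1) ∨ ¬¬(x4 ∨ x2)   — De Morgan
⇔ ((¬x3 ∨ ¬x2) ∧ ¬¬x3 ∧ ¬¬x1) ∨ ¬¬(x4 ∨ x2)   — double negation
⇔ ((¬x3 ∨ ¬x2) ∧ x3 ∧ ¬¬x1) ∨ ¬¬(x4 ∨ x2)   — double negation
⇔ ((¬x3 ∨ ¬x2) ∧ x3 ∧ x1) ∨ ¬¬(x4 ∨ x2)   — double negation
⇔ ((¬x3 ∨ ¬x2) ∧ x3 ∧ x1) ∨ x4 ∨ x2   — double negation
⇔ (¬x3 ∧ x3 ∧ x1) ∨ (¬x2 ∧ x3 ∧ x1) ∨ x4 ∨ x2   — distribute ∧ over ∨
⇔ (¬x2 ∧ x3 ∧ x1) ∨ x4 ∨ x2   — simplify

(¬x2 ∧ x3 ∧ x1) ∨ x4 ∨ x2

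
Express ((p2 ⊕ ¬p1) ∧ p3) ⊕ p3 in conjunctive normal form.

p3 ∧ (¬p2 ∨ ¬p1 ∨ ¬p3) ∧ (p1 ∨ p2 ∨ ¬p3)

((p2 ⊕ ¬p1) ∧ p3) ⊕ p3
⇔ (((p2 ⊕ ¬p1) ∧ p3) ∨ p3) ∧ ¬((p2 ⊕ ¬p1) ∧ p3 ∧ p3)   (expand ⊕)
⇔ (((p2 ∨ ¬p1) ∧ ¬(p2 ∧ ¬p1) ∧ p3) ∨ p3) ∧ ¬((p2 ⊕ ¬p1) ∧ p3 ∧ p3)   (expand ⊕)
⇔ (((p2 ∨ ¬p1) ∧ ¬(p2 ∧ ¬p1) ∧ p3) ∨ p3) ∧ ¬((p2 ∨ ¬p1) ∧ ¬(p2 ∧ ¬p1) ∧ p3 ∧ p3)   (expand ⊕)
⇔ (((p2 ∨ ¬p1) ∧ (¬p2 ∨ ¬¬p1) ∧ p3) ∨ p3) ∧ ¬((p2 ∨ ¬p1) ∧ ¬(p2 ∧ ¬p1) ∧ p3 ∧ p3)   (De Morgan)
⇔ (((p2 ∨ ¬p1) ∧ (¬p2 ∨ p1) ∧ p3) ∨ p3) ∧ ¬((p2 ∨ ¬p1) ∧ ¬(p2 ∧ ¬p1) ∧ p3 ∧ p3)   (double negation)
⇔ (((p2 ∨ ¬p1) ∧ (¬p2 ∨ p1) ∧ p3) ∨ p3) ∧ (¬(p2 ∨ ¬p1) ∨ ¬¬(p2 ∧ ¬p1) ∨ ¬p3 ∨ ¬p3)   (De Morgan)
⇔ (((p2 ∨ ¬p1) ∧ (¬p2 ∨ p1) ∧ p3) ∨ p3) ∧ ((¬p2 ∧ ¬¬p1) ∨ ¬¬(p2 ∧ ¬p1) ∨ ¬p3 ∨ ¬p3)   (De Morgan)
⇔ (((p2 ∨ ¬p1) ∧ (¬p2 ∨ p1) ∧ p3) ∨ p3) ∧ ((¬p2 ∧ p1) ∨ ¬¬(p2 ∧ ¬p1) ∨ ¬p3 ∨ ¬p3)   (double negation)
⇔ (((p2 ∨ ¬p1) ∧ (¬p2 ∨ p1) ∧ p3) ∨ p3) ∧ ((¬p2 ∧ p1) ∨ (p2 ∧ ¬p1) ∨ ¬p3 ∨ ¬p3)   (double negation)
⇔ (p2 ∨ ¬p1 ∨ p3) ∧ (¬p2 ∨ p1 ∨ p3) ∧ (p3 ∨ p3) ∧ (¬p2 ∨ p2 ∨ ¬p3 ∨ ¬p3) ∧ (¬p2 ∨ ¬p1 ∨ ¬p3 ∨ ¬p3) ∧ (p1 ∨ p2 ∨ ¬p3 ∨ ¬p3) ∧ (p1 ∨ ¬p1 ∨ ¬p3 ∨ ¬p3)   (distribute ∨ over ∧)
⇔ p3 ∧ (¬p2 ∨ ¬p1 ∨ ¬p3) ∧ (p1 ∨ p2 ∨ ¬p3)   (simplify)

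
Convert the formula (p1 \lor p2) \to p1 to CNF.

\lnot p2 \lor p1

(p1 \lor p2) \to p1
≡ \lnot (p1 \lor p2) \lor p1   [eliminate \to]
≡ (\lnot p1 \land \lnot p2) \lor p1   [De Morgan]
≡ (\lnot p1 \lor p1) \land (\lnot p2 \lor p1)   [distribute \lor over \land]
≡ \lnot p2 \lor p1   [simplify]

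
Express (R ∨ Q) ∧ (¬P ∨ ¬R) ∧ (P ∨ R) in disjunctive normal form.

(R ∨ Q) ∧ (¬P ∨ ¬R) ∧ (P ∨ R)
⇔ (R ∧ ¬P ∧ P) ∨ (R ∧ ¬P ∧ R) ∨ (R ∧ ¬R ∧ P) ∨ (R ∧ ¬R ∧ R) ∨ (Q ∧ ¬P ∧ P) ∨ (Q ∧ ¬P ∧ R) ∨ (Q ∧ ¬R ∧ P) ∨ (Q ∧ ¬R ∧ R)   [distribute ∧ over ∨]
⇔ (R ∧ ¬P) ∨ (Q ∧ ¬R ∧ P)   [simplify]

(R ∧ ¬P) ∨ (Q ∧ ¬R ∧ P)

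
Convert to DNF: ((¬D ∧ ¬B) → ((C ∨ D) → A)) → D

((¬D ∧ ¬B) → ((C ∨ D) → A)) → D
≡ ¬((¬D ∧ ¬B) → ((C ∨ D) → A)) ∨ D   (eliminate →)
≡ ¬(¬(¬D ∧ ¬B) ∨ ((C ∨ D) → A)) ∨ D   (eliminate →)
≡ ¬(¬(¬D ∧ ¬B) ∨ ¬(C ∨ D) ∨ A) ∨ D   (eliminate →)
≡ (¬¬(¬D ∧ ¬B) ∧ ¬¬(C ∨ D) ∧ ¬A) ∨ D   (De Morgan)
≡ (¬D ∧ ¬B ∧ ¬¬(C ∨ D) ∧ ¬A) ∨ D   (double negation)
≡ (¬D ∧ ¬B ∧ (C ∨ D) ∧ ¬A) ∨ D   (double negation)
≡ (¬D ∧ ¬B ∧ C ∧ ¬A) ∨ (¬D ∧ ¬B ∧ D ∧ ¬A) ∨ D   (distribute ∧ over ∨)
≡ (¬D ∧ ¬B ∧ C ∧ ¬A) ∨ D   (simplify)

(¬D ∧ ¬B ∧ C ∧ ¬A) ∨ D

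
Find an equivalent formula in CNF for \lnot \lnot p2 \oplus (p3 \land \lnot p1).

\lnot \lnot p2 \oplus (p3 \land \lnot p1)
≡ (\lnot \lnot p2 \lor (p3 \land \lnot p1)) \land \lnot (\lnot \lnot p2 \land p3 \land \lnot p1)
≡ (p2 \lor (p3 \land \lnot p1)) \land \lnot (\lnot \lnot p2 \land p3 \land \lnot p1)
≡ (p2 \lor (p3 \land \lnot p1)) \land (\lnot \lnot \lnot p2 \lor \lnot p3 \lor \lnot \lnot p1)
≡ (p2 \lor (p3 \land \lnot p1)) \land (\lnot p2 \lor \lnot p3 \lor \lnot \lnot p1)
≡ (p2 \lor (p3 \land \lnot p1)) \land (\lnot p2 \lor \lnot p3 \lor p1)
≡ (p2 \lor p3) \land (p2 \lor \lnot p1) \land (\lnot p2 \lor \lnot p3 \lor p1)

(p2 \lor p3) \land (p2 \lor \lnot p1) \land (\lnot p2 \lor \lnot p3 \lor p1)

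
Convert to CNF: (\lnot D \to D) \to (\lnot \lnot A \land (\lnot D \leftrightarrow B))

(\lnot D \lor A) \land (\lnot D \lor \lnot B)

(\lnot D \to D) \to (\lnot \lnot A \land (\lnot D \leftrightarrow B))
⇔ \lnot (\lnot D \to D) \lor (\lnot \lnot A \land (\lnot D \leftrightarrow B))
⇔ \lnot (\lnot \lnot D \lor D) \lor (\lnot \lnot A \land (\lnot D \leftrightarrow B))
⇔ \lnot (\lnot \lnot D \lor D) \lor (\lnot \lnot A \land (\lnot D \to B) \land (B \to \lnot D))
⇔ \lnot (\lnot \lnot D \lor D) \lor (\lnot \lnot A \land (\lnot \lnot D \lor B) \land (B \to \lnot D))
⇔ \lnot (\lnot \lnot D \lor D) \lor (\lnot \lnot A \land (\lnot \lnot D \lor B) \land (\lnot B \lor \lnot D))
⇔ (\lnot \lnot \lnot D \land \lnot D) \lor (\lnot \lnot A \land (\lnot \lnot D \lor B) \land (\lnot B \lor \lnot D))
⇔ (\lnot D \land \lnot D) \lor (\lnot \lnot A \land (\lnot \lnot D \lor B) \land (\lnot B \lor \lnot D))
⇔ (\lnot D \land \lnot D) \lor (A \land (\lnot \lnot D \lor B) \land (\lnot B \lor \lnot D))
⇔ (\lnot D \land \lnot D) \lor (A \land (D \lor B) \land (\lnot B \lor \lnot D))
⇔ (\lnot D \lor A) \land (\lnot D \lor D \lor B) \land (\lnot D \lor \lnot B \lor \lnot D) \land (\lnot D \lor A) \land (\lnot D \lor D \lor B) \land (\lnot D \lor \lnot B \lor \lnot D)
⇔ (\lnot D \lor A) \land (\lnot D \lor \lnot B)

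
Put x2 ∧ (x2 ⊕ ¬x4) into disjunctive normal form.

x2 ∧ (x2 ⊕ ¬x4)
≡ x2 ∧ ((x2 ∧ ¬¬x4) ∨ (¬x2 ∧ ¬x4))
≡ x2 ∧ ((x2 ∧ x4) ∨ (¬x2 ∧ ¬x4))
≡ (x2 ∧ x2 ∧ x4) ∨ (x2 ∧ ¬x2 ∧ ¬x4)
≡ x2 ∧ x4

x2 ∧ x4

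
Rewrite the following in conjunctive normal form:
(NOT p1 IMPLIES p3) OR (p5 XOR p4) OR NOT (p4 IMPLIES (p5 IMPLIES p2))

(p1 OR p3 OR p5 OR p4) AND (p1 OR p3 OR NOT p5 OR NOT p4 OR NOT p2)

(NOT p1 IMPLIES p3) OR (p5 XOR p4) OR NOT (p4 IMPLIES (p5 IMPLIES p2))
≡ NOT NOT p1 OR p3 OR (p5 XOR p4) OR NOT (p4 IMPLIES (p5 IMPLIES p2))   (eliminate IMPLIES)
≡ NOT NOT p1 OR p3 OR ((p5 OR p4) AND NOT (p5 AND p4)) OR NOT (p4 IMPLIES (p5 IMPLIES p2))   (expand XOR)
≡ NOT NOT p1 OR p3 OR ((p5 OR p4) AND NOT (p5 AND p4)) OR NOT (NOT p4 OR (p5 IMPLIES p2))   (eliminate IMPLIES)
≡ NOT NOT p1 OR p3 OR ((p5 OR p4) AND NOT (p5 AND p4)) OR NOT (NOT p4 OR NOT p5 OR p2)   (eliminate IMPLIES)
≡ p1 OR p3 OR ((p5 OR p4) AND NOT (p5 AND p4)) OR NOT (NOT p4 OR NOT p5 OR p2)   (double negation)
≡ p1 OR p3 OR ((p5 OR p4) AND (NOT p5 OR NOT p4)) OR NOT (NOT p4 OR NOT p5 OR p2)   (De Morgan)
≡ p1 OR p3 OR ((p5 OR p4) AND (NOT p5 OR NOT p4)) OR (NOT NOT p4 AND NOT NOT p5 AND NOT p2)   (De Morgan)
≡ p1 OR p3 OR ((p5 OR p4) AND (NOT p5 OR NOT p4)) OR (p4 AND NOT NOT p5 AND NOT p2)   (double negation)
≡ p1 OR p3 OR ((p5 OR p4) AND (NOT p5 OR NOT p4)) OR (p4 AND p5 AND NOT p2)   (double negation)
≡ (p1 OR p3 OR p5 OR p4 OR p4) AND (p1 OR p3 OR p5 OR p4 OR p5) AND (p1 OR p3 OR p5 OR p4 OR NOT p2) AND (p1 OR p3 OR NOT p5 OR NOT p4 OR p4) AND (p1 OR p3 OR NOT p5 OR NOT p4 OR p5) AND (p1 OR p3 OR NOT p5 OR NOT p4 OR NOT p2)   (distribute OR over AND)
≡ (p1 OR p3 OR p5 OR p4) AND (p1 OR p3 OR NOT p5 OR NOT p4 OR NOT p2)   (simplify)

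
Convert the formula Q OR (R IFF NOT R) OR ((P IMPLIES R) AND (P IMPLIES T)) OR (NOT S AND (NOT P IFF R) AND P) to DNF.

Q OR NOT P OR (R AND T) OR (NOT S AND P AND NOT R)

Q OR (R IFF NOT R) OR ((P IMPLIES R) AND (P IMPLIES T)) OR (NOT S AND (NOT P IFF R) AND P)
= Q OR ((R IMPLIES NOT R) AND (NOT R IMPLIES R)) OR ((P IMPLIES R) AND (P IMPLIES T)) OR (NOT S AND (NOT P IFF R) AND P)   (eliminate IFF)
= Q OR ((NOT R OR NOT R) AND (NOT R IMPLIES R)) OR ((P IMPLIES R) AND (P IMPLIES T)) OR (NOT S AND (NOT P IFF R) AND P)   (eliminate IMPLIES)
= Q OR ((NOT R OR NOT R) AND (NOT NOT R OR R)) OR ((P IMPLIES R) AND (P IMPLIES T)) OR (NOT S AND (NOT P IFF R) AND P)   (eliminate IMPLIES)
= Q OR ((NOT R OR NOT R) AND (NOT NOT R OR R)) OR ((NOT P OR R) AND (P IMPLIES T)) OR (NOT S AND (NOT P IFF R) AND P)   (eliminate IMPLIES)
= Q OR ((NOT R OR NOT R) AND (NOT NOT R OR R)) OR ((NOT P OR R) AND (NOT P OR T)) OR (NOT S AND (NOT P IFF R) AND P)   (eliminate IMPLIES)
= Q OR ((NOT R OR NOT R) AND (NOT NOT R OR R)) OR ((NOT P OR R) AND (NOT P OR T)) OR (NOT S AND (NOT P IMPLIES R) AND (R IMPLIES NOT P) AND P)   (eliminate IFF)
= Q OR ((NOT R OR NOT R) AND (NOT NOT R OR R)) OR ((NOT P OR R) AND (NOT P OR T)) OR (NOT S AND (NOT NOT P OR R) AND (R IMPLIES NOT P) AND P)   (eliminate IMPLIES)
= Q OR ((NOT R OR NOT R) AND (NOT NOT R OR R)) OR ((NOT P OR R) AND (NOT P OR T)) OR (NOT S AND (NOT NOT P OR R) AND (NOT R OR NOT P) AND P)   (eliminate IMPLIES)
= Q OR ((NOT R OR NOT R) AND (R OR R)) OR ((NOT P OR R) AND (NOT P OR T)) OR (NOT S AND (NOT NOT P OR R) AND (NOT R OR NOT P) AND P)   (double negation)
= Q OR ((NOT R OR NOT R) AND (R OR R)) OR ((NOT P OR R) AND (NOT P OR T)) OR (NOT S AND (P OR R) AND (NOT R OR NOT P) AND P)   (double negation)
= Q OR (NOT R AND R) OR (NOT R AND R) OR (NOT R AND R) OR (NOT R AND R) OR (NOT P AND NOT P) OR (NOT P AND T) OR (R AND NOT P) OR (R AND T) OR (NOT S AND P AND NOT R AND P) OR (NOT S AND P AND NOT P AND P) OR (NOT S AND R AND NOT R AND P) OR (NOT S AND R AND NOT P AND P)   (distribute AND over OR)
= Q OR NOT P OR (R AND T) OR (NOT S AND P AND NOT R)   (simplify)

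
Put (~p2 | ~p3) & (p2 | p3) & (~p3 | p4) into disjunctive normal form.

(~p2 | ~p3) & (p2 | p3) & (~p3 | p4)
⇔ (~p2 & p2 & ~p3) | (~p2 & p2 & p4) | (~p2 & p3 & ~p3) | (~p2 & p3 & p4) | (~p3 & p2 & ~p3) | (~p3 & p2 & p4) | (~p3 & p3 & ~p3) | (~p3 & p3 & p4)
⇔ (~p2 & p3 & p4) | (~p3 & p2)

(~p2 & p3 & p4) | (~p3 & p2)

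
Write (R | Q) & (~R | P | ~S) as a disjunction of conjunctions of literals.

(R & P) | (R & ~S) | (Q & ~R) | (Q & P) | (Q & ~S)

(R | Q) & (~R | P | ~S)
= (R & ~R) | (R & P) | (R & ~S) | (Q & ~R) | (Q & P) | (Q & ~S)   [distribute & over |]
= (R & P) | (R & ~S) | (Q & ~R) | (Q & P) | (Q & ~S)   [simplify]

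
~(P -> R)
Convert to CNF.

P & ~R

~(P -> R)
= ~(~P | R)   — eliminate ->
= ~~P & ~R   — De Morgan
= P & ~R   — double negation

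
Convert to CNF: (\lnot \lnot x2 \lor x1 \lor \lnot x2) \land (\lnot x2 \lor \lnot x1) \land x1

(\lnot x2 \lor \lnot x1) \land x1

(\lnot \lnot x2 \lor x1 \lor \lnot x2) \land (\lnot x2 \lor \lnot x1) \land x1
= (x2 \lor x1 \lor \lnot x2) \land (\lnot x2 \lor \lnot x1) \land x1   — double negation
= (\lnot x2 \lor \lnot x1) \land x1   — simplify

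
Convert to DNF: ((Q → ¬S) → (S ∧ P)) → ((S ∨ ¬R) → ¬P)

((Q → ¬S) → (S ∧ P)) → ((S ∨ ¬R) → ¬P)
= ¬((Q → ¬S) → (S ∧ P)) ∨ ((S ∨ ¬R) → ¬P)   — eliminate →
= ¬(¬(Q → ¬S) ∨ (S ∧ P)) ∨ ((S ∨ ¬R) → ¬P)   — eliminate →
= ¬(¬(¬Q ∨ ¬S) ∨ (S ∧ P)) ∨ ((S ∨ ¬R) → ¬P)   — eliminate →
= ¬(¬(¬Q ∨ ¬S) ∨ (S ∧ P)) ∨ ¬(S ∨ ¬R) ∨ ¬P   — eliminate →
= (¬¬(¬Q ∨ ¬S) ∧ ¬(S ∧ P)) ∨ ¬(S ∨ ¬R) ∨ ¬P   — De Morgan
= ((¬Q ∨ ¬S) ∧ ¬(S ∧ P)) ∨ ¬(S ∨ ¬R) ∨ ¬P   — double negation
= ((¬Q ∨ ¬S) ∧ (¬S ∨ ¬P)) ∨ ¬(S ∨ ¬R) ∨ ¬P   — De Morgan
= ((¬Q ∨ ¬S) ∧ (¬S ∨ ¬P)) ∨ (¬S ∧ ¬¬R) ∨ ¬P   — De Morgan
= ((¬Q ∨ ¬S) ∧ (¬S ∨ ¬P)) ∨ (¬S ∧ R) ∨ ¬P   — double negation
= (¬Q ∧ ¬S) ∨ (¬Q ∧ ¬P) ∨ (¬S ∧ ¬S) ∨ (¬S ∧ ¬P) ∨ (¬S ∧ R) ∨ ¬P   — distribute ∧ over ∨
= ¬S ∨ ¬P   — simplify

¬S ∨ ¬P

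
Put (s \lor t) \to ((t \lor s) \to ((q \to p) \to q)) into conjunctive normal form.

(\lnot s \lor q) \land (\lnot t \lor q)

(s \lor t) \to ((t \lor s) \to ((q \to p) \to q))
≡ \lnot (s \lor t) \lor ((t \lor s) \to ((q \to p) \to q))   [eliminate \to]
≡ \lnot (s \lor t) \lor \lnot (t \lor s) \lor ((q \to p) \to q)   [eliminate \to]
≡ \lnot (s \lor t) \lor \lnot (t \lor s) \lor \lnot (q \to p) \lor q   [eliminate \to]
≡ \lnot (s \lor t) \lor \lnot (t \lor s) \lor \lnot (\lnot q \lor p) \lor q   [eliminate \to]
≡ (\lnot s \land \lnot t) \lor \lnot (t \lor s) \lor \lnot (\lnot q \lor p) \lor q   [De Morgan]
≡ (\lnot s \land \lnot t) \lor (\lnot t \land \lnot s) \lor \lnot (\lnot q \lor p) \lor q   [De Morgan]
≡ (\lnot s \land \lnot t) \lor (\lnot t \land \lnot s) \lor (\lnot \lnot q \land \lnot p) \lor q   [De Morgan]
≡ (\lnot s \land \lnot t) \lor (\lnot t \land \lnot s) \lor (q \land \lnot p) \lor q   [double negation]
≡ (\lnot s \lor \lnot t \lor q \lor q) \land (\lnot s \lor \lnot t \lor \lnot p \lor q) \land (\lnot s \lor \lnot s \lor q \lor q) \land (\lnot s \lor \lnot s \lor \lnot p \lor q) \land (\lnot t \lor \lnot t \lor q \lor q) \land (\lnot t \lor \lnot t \lor \lnot p \lor q) \land (\lnot t \lor \lnot s \lor q \lor q) \land (\lnot t \lor \lnot s \lor \lnot p \lor q)   [distribute \lor over \land]
≡ (\lnot s \lor q) \land (\lnot t \lor q)   [simplify]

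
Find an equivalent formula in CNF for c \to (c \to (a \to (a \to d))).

c \to (c \to (a \to (a \to d)))
≡ \lnot c \lor (c \to (a \to (a \to d)))   (eliminate \to)
≡ \lnot c \lor \lnot c \lor (a \to (a \to d))   (eliminate \to)
≡ \lnot c \lor \lnot c \lor \lnot a \lor (a \to d)   (eliminate \to)
≡ \lnot c \lor \lnot c \lor \lnot a \lor \lnot a \lor d   (eliminate \to)
≡ \lnot c \lor \lnot a \lor d   (simplify)

\lnot c \lor \lnot a \lor d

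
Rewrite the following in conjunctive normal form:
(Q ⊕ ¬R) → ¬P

(¬Q ∨ ¬R ∨ ¬P) ∧ (R ∨ Q ∨ ¬P)

(Q ⊕ ¬R) → ¬P
⇔ ¬(Q ⊕ ¬R) ∨ ¬P   [eliminate →]
⇔ ¬((Q ∨ ¬R) ∧ ¬(Q ∧ ¬R)) ∨ ¬P   [expand ⊕]
⇔ ¬(Q ∨ ¬R) ∨ ¬¬(Q ∧ ¬R) ∨ ¬P   [De Morgan]
⇔ (¬Q ∧ ¬¬R) ∨ ¬¬(Q ∧ ¬R) ∨ ¬P   [De Morgan]
⇔ (¬Q ∧ R) ∨ ¬¬(Q ∧ ¬R) ∨ ¬P   [double negation]
⇔ (¬Q ∧ R) ∨ (Q ∧ ¬R) ∨ ¬P   [double negation]
⇔ (¬Q ∨ Q ∨ ¬P) ∧ (¬Q ∨ ¬R ∨ ¬P) ∧ (R ∨ Q ∨ ¬P) ∧ (R ∨ ¬R ∨ ¬P)   [distribute ∨ over ∧]
⇔ (¬Q ∨ ¬R ∨ ¬P) ∧ (R ∨ Q ∨ ¬P)   [simplify]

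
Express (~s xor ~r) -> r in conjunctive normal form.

r | ~s

(~s xor ~r) -> r
≡ ~(~s xor ~r) | r   [eliminate ->]
≡ ~((~s | ~r) & ~(~s & ~r)) | r   [expand xor]
≡ ~(~s | ~r) | ~~(~s & ~r) | r   [De Morgan]
≡ (~~s & ~~r) | ~~(~s & ~r) | r   [De Morgan]
≡ (s & ~~r) | ~~(~s & ~r) | r   [double negation]
≡ (s & r) | ~~(~s & ~r) | r   [double negation]
≡ (s & r) | (~s & ~r) | r   [double negation]
≡ (s | ~s | r) & (s | ~r | r) & (r | ~s | r) & (r | ~r | r)   [distribute | over &]
≡ r | ~s   [simplify]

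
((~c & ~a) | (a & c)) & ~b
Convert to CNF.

(~c | a) & (~a | c) & ~b

((~c & ~a) | (a & c)) & ~b
≡ (~c | a) & (~c | c) & (~a | a) & (~a | c) & ~b   (distribute | over &)
≡ (~c | a) & (~a | c) & ~b   (simplify)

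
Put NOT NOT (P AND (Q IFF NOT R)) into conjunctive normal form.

P AND (NOT Q OR NOT R) AND (R OR Q)

NOT NOT (P AND (Q IFF NOT R))
≡ NOT NOT (P AND (Q IMPLIES NOT R) AND (NOT R IMPLIES Q))   (eliminate IFF)
≡ NOT NOT (P AND (NOT Q OR NOT R) AND (NOT R IMPLIES Q))   (eliminate IMPLIES)
≡ NOT NOT (P AND (NOT Q OR NOT R) AND (NOT NOT R OR Q))   (eliminate IMPLIES)
≡ P AND (NOT Q OR NOT R) AND (NOT NOT R OR Q)   (double negation)
≡ P AND (NOT Q OR NOT R) AND (R OR Q)   (double negation)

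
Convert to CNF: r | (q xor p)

r | (q xor p)
≡ r | ((q | p) & ~(q & p))   [expand xor]
≡ r | ((q | p) & (~q | ~p))   [De Morgan]
≡ (r | q | p) & (r | ~q | ~p)   [distribute | over &]

(r | q | p) & (r | ~q | ~p)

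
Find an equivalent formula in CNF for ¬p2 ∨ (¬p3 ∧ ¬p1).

¬p2 ∨ (¬p3 ∧ ¬p1)
⇔ (¬p2 ∨ ¬p3) ∧ (¬p2 ∨ ¬p1)   [distribute ∨ over ∧]

(¬p2 ∨ ¬p3) ∧ (¬p2 ∨ ¬p1)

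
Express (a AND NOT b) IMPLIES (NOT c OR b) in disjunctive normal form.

NOT a OR b OR NOT c

(a AND NOT b) IMPLIES (NOT c OR b)
≡ NOT (a AND NOT b) OR NOT c OR b   — eliminate IMPLIES
≡ NOT a OR NOT NOT b OR NOT c OR b   — De Morgan
≡ NOT a OR b OR NOT c OR b   — double negation
≡ NOT a OR b OR NOT c   — simplify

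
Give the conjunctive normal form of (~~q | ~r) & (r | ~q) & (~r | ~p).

(q | ~r) & (r | ~q) & (~r | ~p)

(~~q | ~r) & (r | ~q) & (~r | ~p)
⇔ (q | ~r) & (r | ~q) & (~r | ~p)   [double negation]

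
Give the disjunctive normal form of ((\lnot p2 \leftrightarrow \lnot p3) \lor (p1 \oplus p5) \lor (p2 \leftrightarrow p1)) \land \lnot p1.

(p2 \land p3 \land \lnot p1) \lor (\lnot p1 \land p5) \lor (\lnot p2 \land \lnot p1)

((\lnot p2 \leftrightarrow \lnot p3) \lor (p1 \oplus p5) \lor (p2 \leftrightarrow p1)) \land \lnot p1
⇔ (((\lnot p2 \to \lnot p3) \land (\lnot p3 \to \lnot p2)) \lor (p1 \oplus p5) \lor (p2 \leftrightarrow p1)) \land \lnot p1   (eliminate \leftrightarrow)
⇔ (((\lnot \lnot p2 \lor \lnot p3) \land (\lnot p3 \to \lnot p2)) \lor (p1 \oplus p5) \lor (p2 \leftrightarrow p1)) \land \lnot p1   (eliminate \to)
⇔ (((\lnot \lnot p2 \lor \lnot p3) \land (\lnot \lnot p3 \lor \lnot p2)) \lor (p1 \oplus p5) \lor (p2 \leftrightarrow p1)) \land \lnot p1   (eliminate \to)
⇔ (((\lnot \lnot p2 \lor \lnot p3) \land (\lnot \lnot p3 \lor \lnot p2)) \lor (p1 \land \lnot p5) \lor (\lnot p1 \land p5) \lor (p2 \leftrightarrow p1)) \land \lnot p1   (expand \oplus)
⇔ (((\lnot \lnot p2 \lor \lnot p3) \land (\lnot \lnot p3 \lor \lnot p2)) \lor (p1 \land \lnot p5) \lor (\lnot p1 \land p5) \lor ((p2 \to p1) \land (p1 \to p2))) \land \lnot p1   (eliminate \leftrightarrow)
⇔ (((\lnot \lnot p2 \lor \lnot p3) \land (\lnot \lnot p3 \lor \lnot p2)) \lor (p1 \land \lnot p5) \lor (\lnot p1 \land p5) \lor ((\lnot p2 \lor p1) \land (p1 \to p2))) \land \lnot p1   (eliminate \to)
⇔ (((\lnot \lnot p2 \lor \lnot p3) \land (\lnot \lnot p3 \lor \lnot p2)) \lor (p1 \land \lnot p5) \lor (\lnot p1 \land p5) \lor ((\lnot p2 \lor p1) \land (\lnot p1 \lor p2))) \land \lnot p1   (eliminate \to)
⇔ (((p2 \lor \lnot p3) \land (\lnot \lnot p3 \lor \lnot p2)) \lor (p1 \land \lnot p5) \lor (\lnot p1 \land p5) \lor ((\lnot p2 \lor p1) \land (\lnot p1 \lor p2))) \land \lnot p1   (double negation)
⇔ (((p2 \lor \lnot p3) \land (p3 \lor \lnot p2)) \lor (p1 \land \lnot p5) \lor (\lnot p1 \land p5) \lor ((\lnot p2 \lor p1) \land (\lnot p1 \lor p2))) \land \lnot p1   (double negation)
⇔ (p2 \land p3 \land \lnot p1) \lor (p2 \land \lnot p2 \land \lnot p1) \lor (\lnot p3 \land p3 \land \lnot p1) \lor (\lnot p3 \land \lnot p2 \land \lnot p1) \lor (p1 \land \lnot p5 \land \lnot p1) \lor (\lnot p1 \land p5 \land \lnot p1) \lor (\lnot p2 \land \lnot p1 \land \lnot p1) \lor (\lnot p2 \land p2 \land \lnot p1) \lor (p1 \land \lnot p1 \land \lnot p1) \lor (p1 \land p2 \land \lnot p1)   (distribute \land over \lor)
⇔ (p2 \land p3 \land \lnot p1) \lor (\lnot p1 \land p5) \lor (\lnot p2 \land \lnot p1)   (simplify)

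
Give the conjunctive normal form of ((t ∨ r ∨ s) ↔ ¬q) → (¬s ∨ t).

((t ∨ r ∨ s) ↔ ¬q) → (¬s ∨ t)
⇔ ¬((t ∨ r ∨ s) ↔ ¬q) ∨ ¬s ∨ t   [eliminate →]
⇔ ¬(((t ∨ r ∨ s) → ¬q) ∧ (¬q → (t ∨ r ∨ s))) ∨ ¬s ∨ t   [eliminate ↔]
⇔ ¬((¬(t ∨ r ∨ s) ∨ ¬q) ∧ (¬q → (t ∨ r ∨ s))) ∨ ¬s ∨ t   [eliminate →]
⇔ ¬((¬(t ∨ r ∨ s) ∨ ¬q) ∧ (¬¬q ∨ t ∨ r ∨ s)) ∨ ¬s ∨ t   [eliminate →]
⇔ ¬(¬(t ∨ r ∨ s) ∨ ¬q) ∨ ¬(¬¬q ∨ t ∨ r ∨ s) ∨ ¬s ∨ t   [De Morgan]
⇔ (¬¬(t ∨ r ∨ s) ∧ ¬¬q) ∨ ¬(¬¬q ∨ t ∨ r ∨ s) ∨ ¬s ∨ t   [De Morgan]
⇔ ((t ∨ r ∨ s) ∧ ¬¬q) ∨ ¬(¬¬q ∨ t ∨ r ∨ s) ∨ ¬s ∨ t   [double negation]
⇔ ((t ∨ r ∨ s) ∧ q) ∨ ¬(¬¬q ∨ t ∨ r ∨ s) ∨ ¬s ∨ t   [double negation]
⇔ ((t ∨ r ∨ s) ∧ q) ∨ (¬¬¬q ∧ ¬t ∧ ¬r ∧ ¬s) ∨ ¬s ∨ t   [De Morgan]
⇔ ((t ∨ r ∨ s) ∧ q) ∨ (¬q ∧ ¬t ∧ ¬r ∧ ¬s) ∨ ¬s ∨ t   [double negation]
⇔ (t ∨ r ∨ s ∨ ¬q ∨ ¬s ∨ t) ∧ (t ∨ r ∨ s ∨ ¬t ∨ ¬s ∨ t) ∧ (t ∨ r ∨ s ∨ ¬r ∨ ¬s ∨ t) ∧ (t ∨ r ∨ s ∨ ¬s ∨ ¬s ∨ t) ∧ (q ∨ ¬q ∨ ¬s ∨ t) ∧ (q ∨ ¬t ∨ ¬s ∨ t) ∧ (q ∨ ¬r ∨ ¬s ∨ t) ∧ (q ∨ ¬s ∨ ¬s ∨ t)   [distribute ∨ over ∧]
⇔ q ∨ ¬s ∨ t   [simplify]

q ∨ ¬s ∨ t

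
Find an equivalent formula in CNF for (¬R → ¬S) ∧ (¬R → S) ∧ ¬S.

(¬R → ¬S) ∧ (¬R → S) ∧ ¬S
= (¬¬R ∨ ¬S) ∧ (¬R → S) ∧ ¬S   (eliminate →)
= (¬¬R ∨ ¬S) ∧ (¬¬R ∨ S) ∧ ¬S   (eliminate →)
= (R ∨ ¬S) ∧ (¬¬R ∨ S) ∧ ¬S   (double negation)
= (R ∨ ¬S) ∧ (R ∨ S) ∧ ¬S   (double negation)
= (R ∨ S) ∧ ¬S   (simplify)

(R ∨ S) ∧ ¬S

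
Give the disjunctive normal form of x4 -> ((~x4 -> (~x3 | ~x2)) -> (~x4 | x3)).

~x4 | x3

x4 -> ((~x4 -> (~x3 | ~x2)) -> (~x4 | x3))
≡ ~x4 | ((~x4 -> (~x3 | ~x2)) -> (~x4 | x3))   [eliminate ->]
≡ ~x4 | ~(~x4 -> (~x3 | ~x2)) | ~x4 | x3   [eliminate ->]
≡ ~x4 | ~(~~x4 | ~x3 | ~x2) | ~x4 | x3   [eliminate ->]
≡ ~x4 | (~~~x4 & ~~x3 & ~~x2) | ~x4 | x3   [De Morgan]
≡ ~x4 | (~x4 & ~~x3 & ~~x2) | ~x4 | x3   [double negation]
≡ ~x4 | (~x4 & x3 & ~~x2) | ~x4 | x3   [double negation]
≡ ~x4 | (~x4 & x3 & x2) | ~x4 | x3   [double negation]
≡ ~x4 | x3   [simplify]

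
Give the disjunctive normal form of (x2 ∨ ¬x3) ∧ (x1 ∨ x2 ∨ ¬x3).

(x2 ∨ ¬x3) ∧ (x1 ∨ x2 ∨ ¬x3)
≡ x2 ∧ x1 ∨ x2 ∧ x2 ∨ x2 ∧ ¬x3 ∨ ¬x3 ∧ x1 ∨ ¬x3 ∧ x2 ∨ ¬x3 ∧ ¬x3   [distribute ∧ over ∨]
≡ x2 ∨ ¬x3   [simplify]

x2 ∨ ¬x3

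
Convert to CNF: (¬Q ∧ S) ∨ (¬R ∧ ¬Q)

(¬Q ∧ S) ∨ (¬R ∧ ¬Q)
= (¬Q ∨ ¬R) ∧ (¬Q ∨ ¬Q) ∧ (S ∨ ¬R) ∧ (S ∨ ¬Q)   (distribute ∨ over ∧)
= ¬Q ∧ (S ∨ ¬R)   (simplify)

¬Q ∧ (S ∨ ¬R)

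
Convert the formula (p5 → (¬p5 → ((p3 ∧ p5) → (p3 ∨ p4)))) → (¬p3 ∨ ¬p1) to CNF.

(p5 → (¬p5 → ((p3 ∧ p5) → (p3 ∨ p4)))) → (¬p3 ∨ ¬p1)
= ¬(p5 → (¬p5 → ((p3 ∧ p5) → (p3 ∨ p4)))) ∨ ¬p3 ∨ ¬p1
= ¬(¬p5 ∨ (¬p5 → ((p3 ∧ p5) → (p3 ∨ p4)))) ∨ ¬p3 ∨ ¬p1
= ¬(¬p5 ∨ ¬¬p5 ∨ ((p3 ∧ p5) → (p3 ∨ p4))) ∨ ¬p3 ∨ ¬p1
= ¬(¬p5 ∨ ¬¬p5 ∨ ¬(p3 ∧ p5) ∨ p3 ∨ p4) ∨ ¬p3 ∨ ¬p1
= (¬¬p5 ∧ ¬¬¬p5 ∧ ¬¬(p3 ∧ p5) ∧ ¬p3 ∧ ¬p4) ∨ ¬p3 ∨ ¬p1
= (p5 ∧ ¬¬¬p5 ∧ ¬¬(p3 ∧ p5) ∧ ¬p3 ∧ ¬p4) ∨ ¬p3 ∨ ¬p1
= (p5 ∧ ¬p5 ∧ ¬¬(p3 ∧ p5) ∧ ¬p3 ∧ ¬p4) ∨ ¬p3 ∨ ¬p1
= (p5 ∧ ¬p5 ∧ p3 ∧ p5 ∧ ¬p3 ∧ ¬p4) ∨ ¬p3 ∨ ¬p1
= (p5 ∨ ¬p3 ∨ ¬p1) ∧ (¬p5 ∨ ¬p3 ∨ ¬p1) ∧ (p3 ∨ ¬p3 ∨ ¬p1) ∧ (p5 ∨ ¬p3 ∨ ¬p1) ∧ (¬p3 ∨ ¬p3 ∨ ¬p1) ∧ (¬p4 ∨ ¬p3 ∨ ¬p1)
= ¬p3 ∨ ¬p1

¬p3 ∨ ¬p1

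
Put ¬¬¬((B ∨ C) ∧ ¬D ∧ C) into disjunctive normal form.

¬¬¬((B ∨ C) ∧ ¬D ∧ C)
≡ ¬((B ∨ C) ∧ ¬D ∧ C)   (double negation)
≡ ¬(B ∨ C) ∨ ¬¬D ∨ ¬C   (De Morgan)
≡ (¬B ∧ ¬C) ∨ ¬¬D ∨ ¬C   (De Morgan)
≡ (¬B ∧ ¬C) ∨ D ∨ ¬C   (double negation)
≡ D ∨ ¬C   (simplify)

D ∨ ¬C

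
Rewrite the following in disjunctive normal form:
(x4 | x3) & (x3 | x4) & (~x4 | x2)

(x4 & x2) | (x3 & ~x4) | (x3 & x2)

(x4 | x3) & (x3 | x4) & (~x4 | x2)
⇔ (x4 & x3 & ~x4) | (x4 & x3 & x2) | (x4 & x4 & ~x4) | (x4 & x4 & x2) | (x3 & x3 & ~x4) | (x3 & x3 & x2) | (x3 & x4 & ~x4) | (x3 & x4 & x2)   — distribute & over |
⇔ (x4 & x2) | (x3 & ~x4) | (x3 & x2)   — simplify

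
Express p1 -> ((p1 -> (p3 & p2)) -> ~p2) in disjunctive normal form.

~p1 | (p1 & ~p3) | ~p2

p1 -> ((p1 -> (p3 & p2)) -> ~p2)
≡ ~p1 | ((p1 -> (p3 & p2)) -> ~p2)   [eliminate ->]
≡ ~p1 | ~(p1 -> (p3 & p2)) | ~p2   [eliminate ->]
≡ ~p1 | ~(~p1 | (p3 & p2)) | ~p2   [eliminate ->]
≡ ~p1 | (~~p1 & ~(p3 & p2)) | ~p2   [De Morgan]
≡ ~p1 | (p1 & ~(p3 & p2)) | ~p2   [double negation]
≡ ~p1 | (p1 & (~p3 | ~p2)) | ~p2   [De Morgan]
≡ ~p1 | (p1 & ~p3) | (p1 & ~p2) | ~p2   [distribute & over |]
≡ ~p1 | (p1 & ~p3) | ~p2   [simplify]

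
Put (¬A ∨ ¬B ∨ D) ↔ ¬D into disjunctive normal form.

(¬A ∨ ¬B ∨ D) ↔ ¬D
≡ ((¬A ∨ ¬B ∨ D) → ¬D) ∧ (¬D → (¬A ∨ ¬B ∨ D))
≡ (¬(¬A ∨ ¬B ∨ D) ∨ ¬D) ∧ (¬D → (¬A ∨ ¬B ∨ D))
≡ (¬(¬A ∨ ¬B ∨ D) ∨ ¬D) ∧ (¬¬D ∨ ¬A ∨ ¬B ∨ D)
≡ ((¬¬A ∧ ¬¬B ∧ ¬D) ∨ ¬D) ∧ (¬¬D ∨ ¬A ∨ ¬B ∨ D)
≡ ((A ∧ ¬¬B ∧ ¬D) ∨ ¬D) ∧ (¬¬D ∨ ¬A ∨ ¬B ∨ D)
≡ ((A ∧ B ∧ ¬D) ∨ ¬D) ∧ (¬¬D ∨ ¬A ∨ ¬B ∨ D)
≡ ((A ∧ B ∧ ¬D) ∨ ¬D) ∧ (D ∨ ¬A ∨ ¬B ∨ D)
≡ (A ∧ B ∧ ¬D ∧ D) ∨ (A ∧ B ∧ ¬D ∧ ¬A) ∨ (A ∧ B ∧ ¬D ∧ ¬B) ∨ (A ∧ B ∧ ¬D ∧ D) ∨ (¬D ∧ D) ∨ (¬D ∧ ¬A) ∨ (¬D ∧ ¬B) ∨ (¬D ∧ D)
≡ (¬D ∧ ¬A) ∨ (¬D ∧ ¬B)

(¬D ∧ ¬A) ∨ (¬D ∧ ¬B)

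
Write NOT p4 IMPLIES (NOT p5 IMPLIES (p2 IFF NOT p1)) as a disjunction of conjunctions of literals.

p4 OR p5 OR (NOT p2 AND p1) OR (NOT p1 AND p2)

NOT p4 IMPLIES (NOT p5 IMPLIES (p2 IFF NOT p1))
⇔ NOT NOT p4 OR (NOT p5 IMPLIES (p2 IFF NOT p1))   [eliminate IMPLIES]
⇔ NOT NOT p4 OR NOT NOT p5 OR (p2 IFF NOT p1)   [eliminate IMPLIES]
⇔ NOT NOT p4 OR NOT NOT p5 OR ((p2 IMPLIES NOT p1) AND (NOT p1 IMPLIES p2))   [eliminate IFF]
⇔ NOT NOT p4 OR NOT NOT p5 OR ((NOT p2 OR NOT p1) AND (NOT p1 IMPLIES p2))   [eliminate IMPLIES]
⇔ NOT NOT p4 OR NOT NOT p5 OR ((NOT p2 OR NOT p1) AND (NOT NOT p1 OR p2))   [eliminate IMPLIES]
⇔ p4 OR NOT NOT p5 OR ((NOT p2 OR NOT p1) AND (NOT NOT p1 OR p2))   [double negation]
⇔ p4 OR p5 OR ((NOT p2 OR NOT p1) AND (NOT NOT p1 OR p2))   [double negation]
⇔ p4 OR p5 OR ((NOT p2 OR NOT p1) AND (p1 OR p2))   [double negation]
⇔ p4 OR p5 OR (NOT p2 AND p1) OR (NOT p2 AND p2) OR (NOT p1 AND p1) OR (NOT p1 AND p2)   [distribute AND over OR]
⇔ p4 OR p5 OR (NOT p2 AND p1) OR (NOT p1 AND p2)   [simplify]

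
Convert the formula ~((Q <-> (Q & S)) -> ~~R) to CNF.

(~Q | S) & ~R

~((Q <-> (Q & S)) -> ~~R)
≡ ~(~(Q <-> (Q & S)) | ~~R)   (eliminate ->)
≡ ~(~((Q -> (Q & S)) & ((Q & S) -> Q)) | ~~R)   (eliminate <->)
≡ ~(~((~Q | (Q & S)) & ((Q & S) -> Q)) | ~~R)   (eliminate ->)
≡ ~(~((~Q | (Q & S)) & (~(Q & S) | Q)) | ~~R)   (eliminate ->)
≡ ~~((~Q | (Q & S)) & (~(Q & S) | Q)) & ~~~R   (De Morgan)
≡ (~Q | (Q & S)) & (~(Q & S) | Q) & ~~~R   (double negation)
≡ (~Q | (Q & S)) & (~Q | ~S | Q) & ~~~R   (De Morgan)
≡ (~Q | (Q & S)) & (~Q | ~S | Q) & ~R   (double negation)
≡ (~Q | Q) & (~Q | S) & (~Q | ~S | Q) & ~R   (distribute | over &)
≡ (~Q | S) & ~R   (simplify)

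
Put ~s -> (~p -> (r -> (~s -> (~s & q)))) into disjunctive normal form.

s | p | ~r | (~s & q)

~s -> (~p -> (r -> (~s -> (~s & q))))
⇔ ~~s | (~p -> (r -> (~s -> (~s & q))))   [eliminate ->]
⇔ ~~s | ~~p | (r -> (~s -> (~s & q)))   [eliminate ->]
⇔ ~~s | ~~p | ~r | (~s -> (~s & q))   [eliminate ->]
⇔ ~~s | ~~p | ~r | ~~s | (~s & q)   [eliminate ->]
⇔ s | ~~p | ~r | ~~s | (~s & q)   [double negation]
⇔ s | p | ~r | ~~s | (~s & q)   [double negation]
⇔ s | p | ~r | s | (~s & q)   [double negation]
⇔ s | p | ~r | (~s & q)   [simplify]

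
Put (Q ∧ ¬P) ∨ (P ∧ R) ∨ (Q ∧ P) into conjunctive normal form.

(Q ∨ P) ∧ (Q ∨ R)

(Q ∧ ¬P) ∨ (P ∧ R) ∨ (Q ∧ P)
= (Q ∨ P ∨ Q) ∧ (Q ∨ P ∨ P) ∧ (Q ∨ R ∨ Q) ∧ (Q ∨ R ∨ P) ∧ (¬P ∨ P ∨ Q) ∧ (¬P ∨ P ∨ P) ∧ (¬P ∨ R ∨ Q) ∧ (¬P ∨ R ∨ P)   (distribute ∨ over ∧)
= (Q ∨ P) ∧ (Q ∨ R)   (simplify)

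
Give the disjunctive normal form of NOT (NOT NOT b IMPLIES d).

NOT (NOT NOT b IMPLIES d)
= NOT (NOT NOT NOT b OR d)   — eliminate IMPLIES
= NOT NOT NOT NOT b AND NOT d   — De Morgan
= NOT NOT b AND NOT d   — double negation
= b AND NOT d   — double negation

b AND NOT d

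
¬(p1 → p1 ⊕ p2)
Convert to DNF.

p1 ∧ p2

¬(p1 → p1 ⊕ p2)
⇔ ¬(¬p1 ∨ (p1 ⊕ p2))   [eliminate →]
⇔ ¬(¬p1 ∨ p1 ∧ ¬p2 ∨ ¬p1 ∧ p2)   [expand ⊕]
⇔ ¬¬p1 ∧ ¬(p1 ∧ ¬p2) ∧ ¬(¬p1 ∧ p2)   [De Morgan]
⇔ p1 ∧ ¬(p1 ∧ ¬p2) ∧ ¬(¬p1 ∧ p2)   [double negation]
⇔ p1 ∧ (¬p1 ∨ ¬¬p2) ∧ ¬(¬p1 ∧ p2)   [De Morgan]
⇔ p1 ∧ (¬p1 ∨ p2) ∧ ¬(¬p1 ∧ p2)   [double negation]
⇔ p1 ∧ (¬p1 ∨ p2) ∧ (¬¬p1 ∨ ¬p2)   [De Morgan]
⇔ p1 ∧ (¬p1 ∨ p2) ∧ (p1 ∨ ¬p2)   [double negation]
⇔ p1 ∧ ¬p1 ∧ p1 ∨ p1 ∧ ¬p1 ∧ ¬p2 ∨ p1 ∧ p2 ∧ p1 ∨ p1 ∧ p2 ∧ ¬p2   [distribute ∧ over ∨]
⇔ p1 ∧ p2   [simplify]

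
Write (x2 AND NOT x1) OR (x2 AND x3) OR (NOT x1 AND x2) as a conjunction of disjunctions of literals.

(x2 AND NOT x1) OR (x2 AND x3) OR (NOT x1 AND x2)
≡ (x2 OR x2 OR NOT x1) AND (x2 OR x2 OR x2) AND (x2 OR x3 OR NOT x1) AND (x2 OR x3 OR x2) AND (NOT x1 OR x2 OR NOT x1) AND (NOT x1 OR x2 OR x2) AND (NOT x1 OR x3 OR NOT x1) AND (NOT x1 OR x3 OR x2)
≡ x2 AND (NOT x1 OR x3)

x2 AND (NOT x1 OR x3)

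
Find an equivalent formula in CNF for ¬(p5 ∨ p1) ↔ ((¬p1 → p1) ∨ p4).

(p5 ∨ p1 ∨ p4) ∧ ¬p1 ∧ (¬p4 ∨ ¬p5)

¬(p5 ∨ p1) ↔ ((¬p1 → p1) ∨ p4)
= (¬(p5 ∨ p1) → ((¬p1 → p1) ∨ p4)) ∧ (((¬p1 → p1) ∨ p4) → ¬(p5 ∨ p1))   — eliminate ↔
= (¬¬(p5 ∨ p1) ∨ (¬p1 → p1) ∨ p4) ∧ (((¬p1 → p1) ∨ p4) → ¬(p5 ∨ p1))   — eliminate →
= (¬¬(p5 ∨ p1) ∨ ¬¬p1 ∨ p1 ∨ p4) ∧ (((¬p1 → p1) ∨ p4) → ¬(p5 ∨ p1))   — eliminate →
= (¬¬(p5 ∨ p1) ∨ ¬¬p1 ∨ p1 ∨ p4) ∧ (¬((¬p1 → p1) ∨ p4) ∨ ¬(p5 ∨ p1))   — eliminate →
= (¬¬(p5 ∨ p1) ∨ ¬¬p1 ∨ p1 ∨ p4) ∧ (¬(¬¬p1 ∨ p1 ∨ p4) ∨ ¬(p5 ∨ p1))   — eliminate →
= (p5 ∨ p1 ∨ ¬¬p1 ∨ p1 ∨ p4) ∧ (¬(¬¬p1 ∨ p1 ∨ p4) ∨ ¬(p5 ∨ p1))   — double negation
= (p5 ∨ p1 ∨ p1 ∨ p1 ∨ p4) ∧ (¬(¬¬p1 ∨ p1 ∨ p4) ∨ ¬(p5 ∨ p1))   — double negation
= (p5 ∨ p1 ∨ p1 ∨ p1 ∨ p4) ∧ ((¬¬¬p1 ∧ ¬p1 ∧ ¬p4) ∨ ¬(p5 ∨ p1))   — De Morgan
= (p5 ∨ p1 ∨ p1 ∨ p1 ∨ p4) ∧ ((¬p1 ∧ ¬p1 ∧ ¬p4) ∨ ¬(p5 ∨ p1))   — double negation
= (p5 ∨ p1 ∨ p1 ∨ p1 ∨ p4) ∧ ((¬p1 ∧ ¬p1 ∧ ¬p4) ∨ (¬p5 ∧ ¬p1))   — De Morgan
= (p5 ∨ p1 ∨ p1 ∨ p1 ∨ p4) ∧ (¬p1 ∨ ¬p5) ∧ (¬p1 ∨ ¬p1) ∧ (¬p1 ∨ ¬p5) ∧ (¬p1 ∨ ¬p1) ∧ (¬p4 ∨ ¬p5) ∧ (¬p4 ∨ ¬p1)   — distribute ∨ over ∧
= (p5 ∨ p1 ∨ p4) ∧ ¬p1 ∧ (¬p4 ∨ ¬p5)   — simplify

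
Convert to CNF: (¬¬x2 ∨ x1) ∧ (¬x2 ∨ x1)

(x2 ∨ x1) ∧ (¬x2 ∨ x1)

(¬¬x2 ∨ x1) ∧ (¬x2 ∨ x1)
= (x2 ∨ x1) ∧ (¬x2 ∨ x1)   [double negation]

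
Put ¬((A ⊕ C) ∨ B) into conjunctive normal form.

¬((A ⊕ C) ∨ B)
≡ ¬(((A ∨ C) ∧ ¬(A ∧ C)) ∨ B)   (expand ⊕)
≡ ¬((A ∨ C) ∧ ¬(A ∧ C)) ∧ ¬B   (De Morgan)
≡ (¬(A ∨ C) ∨ ¬¬(A ∧ C)) ∧ ¬B   (De Morgan)
≡ ((¬A ∧ ¬C) ∨ ¬¬(A ∧ C)) ∧ ¬B   (De Morgan)
≡ ((¬A ∧ ¬C) ∨ (A ∧ C)) ∧ ¬B   (double negation)
≡ (¬A ∨ A) ∧ (¬A ∨ C) ∧ (¬C ∨ A) ∧ (¬C ∨ C) ∧ ¬B   (distribute ∨ over ∧)
≡ (¬A ∨ C) ∧ (¬C ∨ A) ∧ ¬B   (simplify)

(¬A ∨ C) ∧ (¬C ∨ A) ∧ ¬B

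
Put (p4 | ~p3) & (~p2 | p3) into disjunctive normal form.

(p4 & ~p2) | (p4 & p3) | (~p3 & ~p2)

(p4 | ~p3) & (~p2 | p3)
≡ (p4 & ~p2) | (p4 & p3) | (~p3 & ~p2) | (~p3 & p3)   (distribute & over |)
≡ (p4 & ~p2) | (p4 & p3) | (~p3 & ~p2)   (simplify)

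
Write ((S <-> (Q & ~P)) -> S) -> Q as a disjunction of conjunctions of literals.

(~S & ~Q) | (~S & P) | Q

((S <-> (Q & ~P)) -> S) -> Q
⇔ ~((S <-> (Q & ~P)) -> S) | Q   [eliminate ->]
⇔ ~(~(S <-> (Q & ~P)) | S) | Q   [eliminate ->]
⇔ ~(~((S -> (Q & ~P)) & ((Q & ~P) -> S)) | S) | Q   [eliminate <->]
⇔ ~(~((~S | (Q & ~P)) & ((Q & ~P) -> S)) | S) | Q   [eliminate ->]
⇔ ~(~((~S | (Q & ~P)) & (~(Q & ~P) | S)) | S) | Q   [eliminate ->]
⇔ (~~((~S | (Q & ~P)) & (~(Q & ~P) | S)) & ~S) | Q   [De Morgan]
⇔ ((~S | (Q & ~P)) & (~(Q & ~P) | S) & ~S) | Q   [double negation]
⇔ ((~S | (Q & ~P)) & (~Q | ~~P | S) & ~S) | Q   [De Morgan]
⇔ ((~S | (Q & ~P)) & (~Q | P | S) & ~S) | Q   [double negation]
⇔ (~S & ~Q & ~S) | (~S & P & ~S) | (~S & S & ~S) | (Q & ~P & ~Q & ~S) | (Q & ~P & P & ~S) | (Q & ~P & S & ~S) | Q   [distribute & over |]
⇔ (~S & ~Q) | (~S & P) | Q   [simplify]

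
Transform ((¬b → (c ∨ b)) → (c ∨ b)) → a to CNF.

(b ∨ c ∨ a) ∧ (¬c ∨ a) ∧ (¬b ∨ a)

((¬b → (c ∨ b)) → (c ∨ b)) → a
≡ ¬((¬b → (c ∨ b)) → (c ∨ b)) ∨ a   — eliminate →
≡ ¬(¬(¬b → (c ∨ b)) ∨ c ∨ b) ∨ a   — eliminate →
≡ ¬(¬(¬¬b ∨ c ∨ b) ∨ c ∨ b) ∨ a   — eliminate →
≡ (¬¬(¬¬b ∨ c ∨ b) ∧ ¬c ∧ ¬b) ∨ a   — De Morgan
≡ ((¬¬b ∨ c ∨ b) ∧ ¬c ∧ ¬b) ∨ a   — double negation
≡ ((b ∨ c ∨ b) ∧ ¬c ∧ ¬b) ∨ a   — double negation
≡ (b ∨ c ∨ b ∨ a) ∧ (¬c ∨ a) ∧ (¬b ∨ a)   — distribute ∨ over ∧
≡ (b ∨ c ∨ a) ∧ (¬c ∨ a) ∧ (¬b ∨ a)   — simplify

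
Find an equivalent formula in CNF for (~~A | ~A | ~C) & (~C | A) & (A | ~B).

(~C | A) & (A | ~B)

(~~A | ~A | ~C) & (~C | A) & (A | ~B)
≡ (A | ~A | ~C) & (~C | A) & (A | ~B)   [double negation]
≡ (~C | A) & (A | ~B)   [simplify]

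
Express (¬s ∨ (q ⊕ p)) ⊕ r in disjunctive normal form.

(¬s ∧ ¬r) ∨ (q ∧ ¬p ∧ ¬r) ∨ (¬q ∧ p ∧ ¬r) ∨ (s ∧ ¬q ∧ ¬p ∧ r) ∨ (s ∧ p ∧ q ∧ r)

(¬s ∨ (q ⊕ p)) ⊕ r
= ((¬s ∨ (q ⊕ p)) ∧ ¬r) ∨ (¬(¬s ∨ (q ⊕ p)) ∧ r)   [expand ⊕]
= ((¬s ∨ (q ∧ ¬p) ∨ (¬q ∧ p)) ∧ ¬r) ∨ (¬(¬s ∨ (q ⊕ p)) ∧ r)   [expand ⊕]
= ((¬s ∨ (q ∧ ¬p) ∨ (¬q ∧ p)) ∧ ¬r) ∨ (¬(¬s ∨ (q ∧ ¬p) ∨ (¬q ∧ p)) ∧ r)   [expand ⊕]
= ((¬s ∨ (q ∧ ¬p) ∨ (¬q ∧ p)) ∧ ¬r) ∨ (¬¬s ∧ ¬(q ∧ ¬p) ∧ ¬(¬q ∧ p) ∧ r)   [De Morgan]
= ((¬s ∨ (q ∧ ¬p) ∨ (¬q ∧ p)) ∧ ¬r) ∨ (s ∧ ¬(q ∧ ¬p) ∧ ¬(¬q ∧ p) ∧ r)   [double negation]
= ((¬s ∨ (q ∧ ¬p) ∨ (¬q ∧ p)) ∧ ¬r) ∨ (s ∧ (¬q ∨ ¬¬p) ∧ ¬(¬q ∧ p) ∧ r)   [De Morgan]
= ((¬s ∨ (q ∧ ¬p) ∨ (¬q ∧ p)) ∧ ¬r) ∨ (s ∧ (¬q ∨ p) ∧ ¬(¬q ∧ p) ∧ r)   [double negation]
= ((¬s ∨ (q ∧ ¬p) ∨ (¬q ∧ p)) ∧ ¬r) ∨ (s ∧ (¬q ∨ p) ∧ (¬¬q ∨ ¬p) ∧ r)   [De Morgan]
= ((¬s ∨ (q ∧ ¬p) ∨ (¬q ∧ p)) ∧ ¬r) ∨ (s ∧ (¬q ∨ p) ∧ (q ∨ ¬p) ∧ r)   [double negation]
= (¬s ∧ ¬r) ∨ (q ∧ ¬p ∧ ¬r) ∨ (¬q ∧ p ∧ ¬r) ∨ (s ∧ ¬q ∧ q ∧ r) ∨ (s ∧ ¬q ∧ ¬p ∧ r) ∨ (s ∧ p ∧ q ∧ r) ∨ (s ∧ p ∧ ¬p ∧ r)   [distribute ∧ over ∨]
= (¬s ∧ ¬r) ∨ (q ∧ ¬p ∧ ¬r) ∨ (¬q ∧ p ∧ ¬r) ∨ (s ∧ ¬q ∧ ¬p ∧ r) ∨ (s ∧ p ∧ q ∧ r)   [simplify]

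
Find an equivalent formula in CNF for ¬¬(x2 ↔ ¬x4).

(¬x2 ∨ ¬x4) ∧ (x4 ∨ x2)

¬¬(x2 ↔ ¬x4)
⇔ ¬¬((x2 → ¬x4) ∧ (¬x4 → x2))   (eliminate ↔)
⇔ ¬¬((¬x2 ∨ ¬x4) ∧ (¬x4 → x2))   (eliminate →)
⇔ ¬¬((¬x2 ∨ ¬x4) ∧ (¬¬x4 ∨ x2))   (eliminate →)
⇔ (¬x2 ∨ ¬x4) ∧ (¬¬x4 ∨ x2)   (double negation)
⇔ (¬x2 ∨ ¬x4) ∧ (x4 ∨ x2)   (double negation)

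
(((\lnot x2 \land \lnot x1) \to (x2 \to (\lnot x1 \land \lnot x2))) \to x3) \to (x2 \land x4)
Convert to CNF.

(\lnot x3 \lor x2) \land (\lnot x3 \lor x4)

(((\lnot x2 \land \lnot x1) \to (x2 \to (\lnot x1 \land \lnot x2))) \to x3) \to (x2 \land x4)
⇔ \lnot (((\lnot x2 \land \lnot x1) \to (x2 \to (\lnot x1 \land \lnot x2))) \to x3) \lor (x2 \land x4)   [eliminate \to]
⇔ \lnot (\lnot ((\lnot x2 \land \lnot x1) \to (x2 \to (\lnot x1 \land \lnot x2))) \lor x3) \lor (x2 \land x4)   [eliminate \to]
⇔ \lnot (\lnot (\lnot (\lnot x2 \land \lnot x1) \lor (x2 \to (\lnot x1 \land \lnot x2))) \lor x3) \lor (x2 \land x4)   [eliminate \to]
⇔ \lnot (\lnot (\lnot (\lnot x2 \land \lnot x1) \lor \lnot x2 \lor (\lnot x1 \land \lnot x2)) \lor x3) \lor (x2 \land x4)   [eliminate \to]
⇔ (\lnot \lnot (\lnot (\lnot x2 \land \lnot x1) \lor \lnot x2 \lor (\lnot x1 \land \lnot x2)) \land \lnot x3) \lor (x2 \land x4)   [De Morgan]
⇔ ((\lnot (\lnot x2 \land \lnot x1) \lor \lnot x2 \lor (\lnot x1 \land \lnot x2)) \land \lnot x3) \lor (x2 \land x4)   [double negation]
⇔ ((\lnot \lnot x2 \lor \lnot \lnot x1 \lor \lnot x2 \lor (\lnot x1 \land \lnot x2)) \land \lnot x3) \lor (x2 \land x4)   [De Morgan]
⇔ ((x2 \lor \lnot \lnot x1 \lor \lnot x2 \lor (\lnot x1 \land \lnot x2)) \land \lnot x3) \lor (x2 \land x4)   [double negation]
⇔ ((x2 \lor x1 \lor \lnot x2 \lor (\lnot x1 \land \lnot x2)) \land \lnot x3) \lor (x2 \land x4)   [double negation]
⇔ (x2 \lor x1 \lor \lnot x2 \lor \lnot x1 \lor x2) \land (x2 \lor x1 \lor \lnot x2 \lor \lnot x1 \lor x4) \land (x2 \lor x1 \lor \lnot x2 \lor \lnot x2 \lor x2) \land (x2 \lor x1 \lor \lnot x2 \lor \lnot x2 \lor x4) \land (\lnot x3 \lor x2) \land (\lnot x3 \lor x4)   [distribute \lor over \land]
⇔ (\lnot x3 \lor x2) \land (\lnot x3 \lor x4)   [simplify]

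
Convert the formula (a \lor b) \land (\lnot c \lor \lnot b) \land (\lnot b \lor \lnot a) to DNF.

(a \lor b) \land (\lnot c \lor \lnot b) \land (\lnot b \lor \lnot a)
≡ (a \land \lnot c \land \lnot b) \lor (a \land \lnot c \land \lnot a) \lor (a \land \lnot b \land \lnot b) \lor (a \land \lnot b \land \lnot a) \lor (b \land \lnot c \land \lnot b) \lor (b \land \lnot c \land \lnot a) \lor (b \land \lnot b \land \lnot b) \lor (b \land \lnot b \land \lnot a)   [distribute \land over \lor]
≡ (a \land \lnot b) \lor (b \land \lnot c \land \lnot a)   [simplify]

(a \land \lnot b) \lor (b \land \lnot c \land \lnot a)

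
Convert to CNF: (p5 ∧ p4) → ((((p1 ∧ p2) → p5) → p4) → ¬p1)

(p5 ∧ p4) → ((((p1 ∧ p2) → p5) → p4) → ¬p1)
= ¬(p5 ∧ p4) ∨ ((((p1 ∧ p2) → p5) → p4) → ¬p1)   (eliminate →)
= ¬(p5 ∧ p4) ∨ ¬(((p1 ∧ p2) → p5) → p4) ∨ ¬p1   (eliminate →)
= ¬(p5 ∧ p4) ∨ ¬(¬((p1 ∧ p2) → p5) ∨ p4) ∨ ¬p1   (eliminate →)
= ¬(p5 ∧ p4) ∨ ¬(¬(¬(p1 ∧ p2) ∨ p5) ∨ p4) ∨ ¬p1   (eliminate →)
= ¬p5 ∨ ¬p4 ∨ ¬(¬(¬(p1 ∧ p2) ∨ p5) ∨ p4) ∨ ¬p1   (De Morgan)
= ¬p5 ∨ ¬p4 ∨ (¬¬(¬(p1 ∧ p2) ∨ p5) ∧ ¬p4) ∨ ¬p1   (De Morgan)
= ¬p5 ∨ ¬p4 ∨ ((¬(p1 ∧ p2) ∨ p5) ∧ ¬p4) ∨ ¬p1   (double negation)
= ¬p5 ∨ ¬p4 ∨ ((¬p1 ∨ ¬p2 ∨ p5) ∧ ¬p4) ∨ ¬p1   (De Morgan)
= (¬p5 ∨ ¬p4 ∨ ¬p1 ∨ ¬p2 ∨ p5 ∨ ¬p1) ∧ (¬p5 ∨ ¬p4 ∨ ¬p4 ∨ ¬p1)   (distribute ∨ over ∧)
= ¬p5 ∨ ¬p4 ∨ ¬p1   (simplify)

¬p5 ∨ ¬p4 ∨ ¬p1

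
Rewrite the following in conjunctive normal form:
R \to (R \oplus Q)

R \to (R \oplus Q)
≡ \lnot R \lor (R \oplus Q)
≡ \lnot R \lor ((R \lor Q) \land \lnot (R \land Q))
≡ \lnot R \lor ((R \lor Q) \land (\lnot R \lor \lnot Q))
≡ (\lnot R \lor R \lor Q) \land (\lnot R \lor \lnot R \lor \lnot Q)
≡ \lnot R \lor \lnot Q

\lnot R \lor \lnot Q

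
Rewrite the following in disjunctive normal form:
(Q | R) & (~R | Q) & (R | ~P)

(Q & R) | (Q & ~P)

(Q | R) & (~R | Q) & (R | ~P)
≡ (Q & ~R & R) | (Q & ~R & ~P) | (Q & Q & R) | (Q & Q & ~P) | (R & ~R & R) | (R & ~R & ~P) | (R & Q & R) | (R & Q & ~P)   [distribute & over |]
≡ (Q & R) | (Q & ~P)   [simplify]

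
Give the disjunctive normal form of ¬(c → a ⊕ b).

c ∧ ¬a ∧ ¬b ∨ c ∧ b ∧ a

¬(c → a ⊕ b)
= ¬(¬c ∨ (a ⊕ b))
= ¬(¬c ∨ a ∧ ¬b ∨ ¬a ∧ b)
= ¬¬c ∧ ¬(a ∧ ¬b) ∧ ¬(¬a ∧ b)
= c ∧ ¬(a ∧ ¬b) ∧ ¬(¬a ∧ b)
= c ∧ (¬a ∨ ¬¬b) ∧ ¬(¬a ∧ b)
= c ∧ (¬a ∨ b) ∧ ¬(¬a ∧ b)
= c ∧ (¬a ∨ b) ∧ (¬¬a ∨ ¬b)
= c ∧ (¬a ∨ b) ∧ (a ∨ ¬b)
= c ∧ ¬a ∧ a ∨ c ∧ ¬a ∧ ¬b ∨ c ∧ b ∧ a ∨ c ∧ b ∧ ¬b
= c ∧ ¬a ∧ ¬b ∨ c ∧ b ∧ a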